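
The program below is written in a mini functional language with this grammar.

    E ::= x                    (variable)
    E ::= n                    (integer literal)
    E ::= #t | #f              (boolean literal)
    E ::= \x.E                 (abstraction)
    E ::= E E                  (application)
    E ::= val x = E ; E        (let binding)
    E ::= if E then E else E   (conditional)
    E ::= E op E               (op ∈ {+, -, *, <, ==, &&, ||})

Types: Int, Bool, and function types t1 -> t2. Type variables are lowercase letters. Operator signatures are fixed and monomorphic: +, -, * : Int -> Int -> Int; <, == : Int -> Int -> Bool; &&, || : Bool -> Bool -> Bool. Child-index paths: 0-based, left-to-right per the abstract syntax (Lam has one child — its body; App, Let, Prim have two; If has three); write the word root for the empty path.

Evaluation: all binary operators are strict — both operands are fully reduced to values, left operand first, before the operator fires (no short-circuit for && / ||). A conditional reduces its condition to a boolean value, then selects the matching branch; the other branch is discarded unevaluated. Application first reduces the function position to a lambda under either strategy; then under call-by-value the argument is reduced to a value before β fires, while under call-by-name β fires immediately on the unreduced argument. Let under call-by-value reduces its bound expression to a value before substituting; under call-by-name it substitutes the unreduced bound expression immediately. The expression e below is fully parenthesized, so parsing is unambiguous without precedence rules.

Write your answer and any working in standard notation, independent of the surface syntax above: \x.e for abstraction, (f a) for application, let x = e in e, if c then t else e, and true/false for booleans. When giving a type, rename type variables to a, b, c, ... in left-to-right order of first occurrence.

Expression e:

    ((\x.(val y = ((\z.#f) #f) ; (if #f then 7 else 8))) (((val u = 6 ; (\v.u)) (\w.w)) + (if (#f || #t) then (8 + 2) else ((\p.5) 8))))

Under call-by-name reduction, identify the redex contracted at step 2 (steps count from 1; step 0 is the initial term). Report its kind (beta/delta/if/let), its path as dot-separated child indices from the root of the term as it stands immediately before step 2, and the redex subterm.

Answer: let at root : (let y = ((\z.false) false) in (if false then 7 else 8))

Working:
step 0: ((\x.(let y = ((\z.false) false) in (if false then 7 else 8))) (((let u = 6 in (\v.u)) (\w.w)) + (if (false || true) then (8 + 2) else ((\p.5) 8))))
step 1: [beta@root] (let y = ((\z.false) false) in (if false then 7 else 8))
step 2: [let@root] (if false then 7 else 8)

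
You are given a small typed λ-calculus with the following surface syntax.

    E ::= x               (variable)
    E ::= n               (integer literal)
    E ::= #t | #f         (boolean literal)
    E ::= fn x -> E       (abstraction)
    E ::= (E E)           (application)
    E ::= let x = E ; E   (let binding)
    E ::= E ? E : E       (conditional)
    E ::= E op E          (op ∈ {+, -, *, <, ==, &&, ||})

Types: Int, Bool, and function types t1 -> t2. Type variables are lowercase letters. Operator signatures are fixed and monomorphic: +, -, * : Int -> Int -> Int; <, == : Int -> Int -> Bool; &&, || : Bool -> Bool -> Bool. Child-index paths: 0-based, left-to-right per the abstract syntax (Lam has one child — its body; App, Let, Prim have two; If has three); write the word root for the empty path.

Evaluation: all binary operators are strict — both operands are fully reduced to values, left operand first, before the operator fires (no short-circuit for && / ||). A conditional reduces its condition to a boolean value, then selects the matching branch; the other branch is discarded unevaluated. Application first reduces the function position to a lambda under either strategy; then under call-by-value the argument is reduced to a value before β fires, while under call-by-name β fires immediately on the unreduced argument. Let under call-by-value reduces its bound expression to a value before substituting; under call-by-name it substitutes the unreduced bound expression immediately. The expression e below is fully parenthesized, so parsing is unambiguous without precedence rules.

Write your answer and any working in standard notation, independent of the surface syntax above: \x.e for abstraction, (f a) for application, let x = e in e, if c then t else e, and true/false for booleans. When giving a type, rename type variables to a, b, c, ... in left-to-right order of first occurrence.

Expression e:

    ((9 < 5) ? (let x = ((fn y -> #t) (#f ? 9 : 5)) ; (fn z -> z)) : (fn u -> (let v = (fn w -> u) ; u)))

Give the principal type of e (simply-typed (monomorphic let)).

Answer: a -> a

Working:
  unify Int ~ Int
  unify Int ~ Int
  unify Bool ~ Bool
\y._ : a -> Bool
  unify Bool ~ Bool
  unify Int ~ Int
  unify a -> Bool ~ Int -> b
  unify a ~ Int
  unify Bool ~ b
_ _ : Bool
let x : Bool
z : c
\z._ : c -> c
u : d
\w._ : e -> d
let v : e -> d
u : d
\u._ : d -> d
  unify c -> c ~ d -> d
  unify c ~ d
  unify d ~ d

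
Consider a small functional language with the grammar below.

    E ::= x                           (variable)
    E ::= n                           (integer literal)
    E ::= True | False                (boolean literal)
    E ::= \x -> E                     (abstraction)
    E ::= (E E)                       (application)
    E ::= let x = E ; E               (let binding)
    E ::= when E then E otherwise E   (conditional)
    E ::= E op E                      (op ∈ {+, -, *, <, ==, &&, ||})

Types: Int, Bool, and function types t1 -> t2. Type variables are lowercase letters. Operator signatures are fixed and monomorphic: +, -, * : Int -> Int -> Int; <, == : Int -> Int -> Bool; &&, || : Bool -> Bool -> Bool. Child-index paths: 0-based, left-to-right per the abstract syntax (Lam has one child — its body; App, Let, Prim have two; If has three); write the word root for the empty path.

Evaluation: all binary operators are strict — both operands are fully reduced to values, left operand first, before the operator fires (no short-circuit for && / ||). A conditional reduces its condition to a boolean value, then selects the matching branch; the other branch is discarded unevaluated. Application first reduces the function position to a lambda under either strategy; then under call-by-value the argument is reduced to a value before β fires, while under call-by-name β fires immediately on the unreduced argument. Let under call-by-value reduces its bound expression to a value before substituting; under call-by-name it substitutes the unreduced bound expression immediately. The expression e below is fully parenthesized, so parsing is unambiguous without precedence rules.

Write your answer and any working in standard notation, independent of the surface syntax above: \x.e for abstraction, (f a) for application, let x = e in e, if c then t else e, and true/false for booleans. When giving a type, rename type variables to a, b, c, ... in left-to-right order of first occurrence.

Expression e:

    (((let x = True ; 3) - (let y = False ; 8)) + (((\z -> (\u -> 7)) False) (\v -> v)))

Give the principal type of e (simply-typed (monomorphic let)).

Trace:
let x : Bool
  unify Int ~ Int
let y : Bool
  unify Int ~ Int
  unify Int ~ Int
\u._ : b -> Int
\z._ : a -> b -> Int
  unify a -> b -> Int ~ Bool -> c
  unify a ~ Bool
  unify b -> Int ~ c
_ _ : b -> Int
v : d
\v._ : d -> d
  unify b -> Int ~ (d -> d) -> e
  unify b ~ d -> d
  unify Int ~ e
_ _ : Int
  unify Int ~ Int

Answer: Int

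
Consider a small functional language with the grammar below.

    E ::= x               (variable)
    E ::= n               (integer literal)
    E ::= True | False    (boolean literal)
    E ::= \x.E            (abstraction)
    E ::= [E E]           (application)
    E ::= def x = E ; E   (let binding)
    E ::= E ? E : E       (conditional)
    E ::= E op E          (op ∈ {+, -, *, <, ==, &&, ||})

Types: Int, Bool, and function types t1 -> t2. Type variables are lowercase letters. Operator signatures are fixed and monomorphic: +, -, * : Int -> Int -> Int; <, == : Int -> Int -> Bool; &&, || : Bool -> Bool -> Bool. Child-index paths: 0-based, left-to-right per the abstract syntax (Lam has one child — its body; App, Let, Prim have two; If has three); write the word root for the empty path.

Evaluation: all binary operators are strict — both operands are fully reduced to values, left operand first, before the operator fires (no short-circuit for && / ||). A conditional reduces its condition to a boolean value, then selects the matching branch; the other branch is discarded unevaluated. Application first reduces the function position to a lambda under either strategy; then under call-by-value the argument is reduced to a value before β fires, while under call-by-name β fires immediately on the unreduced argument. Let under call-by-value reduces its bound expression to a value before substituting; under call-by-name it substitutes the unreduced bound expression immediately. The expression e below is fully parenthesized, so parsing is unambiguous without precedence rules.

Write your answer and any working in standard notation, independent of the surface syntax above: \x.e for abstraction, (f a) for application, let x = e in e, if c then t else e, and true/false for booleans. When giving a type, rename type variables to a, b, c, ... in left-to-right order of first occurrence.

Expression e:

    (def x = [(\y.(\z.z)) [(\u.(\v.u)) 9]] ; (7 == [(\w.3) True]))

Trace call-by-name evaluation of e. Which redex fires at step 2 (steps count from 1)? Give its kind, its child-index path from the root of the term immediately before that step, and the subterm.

Answer: beta at 1 : ((\w.3) true)

Trace:
step 0: (let x = ((\y.(\z.z)) ((\u.(\v.u)) 9)) in (7 == ((\w.3) true)))
step 1: [let@root] (7 == ((\w.3) true))
step 2: [beta@1] (7 == 3)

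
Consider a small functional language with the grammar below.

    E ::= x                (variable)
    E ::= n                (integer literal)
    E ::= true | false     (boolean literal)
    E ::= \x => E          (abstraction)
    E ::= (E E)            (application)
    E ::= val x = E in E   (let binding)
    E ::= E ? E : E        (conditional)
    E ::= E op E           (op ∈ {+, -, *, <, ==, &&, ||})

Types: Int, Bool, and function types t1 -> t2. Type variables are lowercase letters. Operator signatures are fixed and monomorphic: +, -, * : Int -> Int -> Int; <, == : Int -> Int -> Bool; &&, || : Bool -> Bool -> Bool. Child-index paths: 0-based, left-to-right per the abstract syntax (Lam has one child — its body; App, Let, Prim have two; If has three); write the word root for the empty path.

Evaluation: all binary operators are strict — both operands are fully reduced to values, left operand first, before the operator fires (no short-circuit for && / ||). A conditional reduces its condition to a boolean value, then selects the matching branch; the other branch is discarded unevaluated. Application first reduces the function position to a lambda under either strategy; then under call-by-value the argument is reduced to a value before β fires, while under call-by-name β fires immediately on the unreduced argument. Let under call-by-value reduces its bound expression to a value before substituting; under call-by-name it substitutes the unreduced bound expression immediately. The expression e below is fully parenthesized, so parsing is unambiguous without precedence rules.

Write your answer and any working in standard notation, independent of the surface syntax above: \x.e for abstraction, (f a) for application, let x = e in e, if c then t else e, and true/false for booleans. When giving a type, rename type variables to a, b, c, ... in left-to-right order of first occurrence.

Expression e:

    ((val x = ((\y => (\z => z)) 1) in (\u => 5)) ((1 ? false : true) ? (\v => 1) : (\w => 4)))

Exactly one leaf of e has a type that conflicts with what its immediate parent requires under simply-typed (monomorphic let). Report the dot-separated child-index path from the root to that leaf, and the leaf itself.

Answer: 1.0.0 : 1

Derivation:
z : b
\z._ : b -> b
\y._ : a -> b -> b
  unify a -> b -> b ~ Int -> c
  unify a ~ Int
  unify b -> b ~ c
_ _ : b -> b
let x : b -> b
\u._ : d -> Int
  unify Int ~ Bool
  FAIL: mismatch Int ~ Bool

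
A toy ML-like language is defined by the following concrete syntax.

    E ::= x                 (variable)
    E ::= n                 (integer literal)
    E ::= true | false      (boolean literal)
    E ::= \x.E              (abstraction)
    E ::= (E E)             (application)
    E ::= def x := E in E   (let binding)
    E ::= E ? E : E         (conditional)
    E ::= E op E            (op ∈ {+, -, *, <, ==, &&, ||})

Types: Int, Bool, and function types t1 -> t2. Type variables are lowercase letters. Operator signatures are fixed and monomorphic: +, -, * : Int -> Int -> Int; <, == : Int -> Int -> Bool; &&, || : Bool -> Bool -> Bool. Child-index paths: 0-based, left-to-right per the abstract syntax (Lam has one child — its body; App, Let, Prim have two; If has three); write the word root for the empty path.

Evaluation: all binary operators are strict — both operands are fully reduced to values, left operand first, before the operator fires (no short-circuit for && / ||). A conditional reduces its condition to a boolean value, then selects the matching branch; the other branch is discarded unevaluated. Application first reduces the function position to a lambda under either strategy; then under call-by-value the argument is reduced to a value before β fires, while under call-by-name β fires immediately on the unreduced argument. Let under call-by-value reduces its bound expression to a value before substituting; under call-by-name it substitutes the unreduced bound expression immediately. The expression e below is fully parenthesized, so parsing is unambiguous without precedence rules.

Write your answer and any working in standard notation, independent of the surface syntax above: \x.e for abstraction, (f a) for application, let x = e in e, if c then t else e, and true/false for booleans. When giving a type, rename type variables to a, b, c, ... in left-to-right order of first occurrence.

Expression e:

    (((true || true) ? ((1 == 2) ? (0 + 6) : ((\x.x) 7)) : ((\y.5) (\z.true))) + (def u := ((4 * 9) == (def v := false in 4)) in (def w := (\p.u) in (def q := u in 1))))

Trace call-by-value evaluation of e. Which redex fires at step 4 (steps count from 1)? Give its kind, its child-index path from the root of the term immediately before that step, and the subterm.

Working:
step 0: ((if (true || true) then (if (1 == 2) then (0 + 6) else ((\x.x) 7)) else ((\y.5) (\z.true))) + (let u = ((4 * 9) == (let v = false in 4)) in (let w = (\p.u) in (let q = u in 1))))
step 1: [delta@0.0] ((if true then (if (1 == 2) then (0 + 6) else ((\x.x) 7)) else ((\y.5) (\z.true))) + (let u = ((4 * 9) == (let v = false in 4)) in (let w = (\p.u) in (let q = u in 1))))
step 2: [if@0] ((if (1 == 2) then (0 + 6) else ((\x.x) 7)) + (let u = ((4 * 9) == (let v = false in 4)) in (let w = (\p.u) in (let q = u in 1))))
step 3: [delta@0.0] ((if false then (0 + 6) else ((\x.x) 7)) + (let u = ((4 * 9) == (let v = false in 4)) in (let w = (\p.u) in (let q = u in 1))))
step 4: [if@0] (((\x.x) 7) + (let u = ((4 * 9) == (let v = false in 4)) in (let w = (\p.u) in (let q = u in 1))))

Answer: if at 0 : (if false then (0 + 6) else ((\x.x) 7))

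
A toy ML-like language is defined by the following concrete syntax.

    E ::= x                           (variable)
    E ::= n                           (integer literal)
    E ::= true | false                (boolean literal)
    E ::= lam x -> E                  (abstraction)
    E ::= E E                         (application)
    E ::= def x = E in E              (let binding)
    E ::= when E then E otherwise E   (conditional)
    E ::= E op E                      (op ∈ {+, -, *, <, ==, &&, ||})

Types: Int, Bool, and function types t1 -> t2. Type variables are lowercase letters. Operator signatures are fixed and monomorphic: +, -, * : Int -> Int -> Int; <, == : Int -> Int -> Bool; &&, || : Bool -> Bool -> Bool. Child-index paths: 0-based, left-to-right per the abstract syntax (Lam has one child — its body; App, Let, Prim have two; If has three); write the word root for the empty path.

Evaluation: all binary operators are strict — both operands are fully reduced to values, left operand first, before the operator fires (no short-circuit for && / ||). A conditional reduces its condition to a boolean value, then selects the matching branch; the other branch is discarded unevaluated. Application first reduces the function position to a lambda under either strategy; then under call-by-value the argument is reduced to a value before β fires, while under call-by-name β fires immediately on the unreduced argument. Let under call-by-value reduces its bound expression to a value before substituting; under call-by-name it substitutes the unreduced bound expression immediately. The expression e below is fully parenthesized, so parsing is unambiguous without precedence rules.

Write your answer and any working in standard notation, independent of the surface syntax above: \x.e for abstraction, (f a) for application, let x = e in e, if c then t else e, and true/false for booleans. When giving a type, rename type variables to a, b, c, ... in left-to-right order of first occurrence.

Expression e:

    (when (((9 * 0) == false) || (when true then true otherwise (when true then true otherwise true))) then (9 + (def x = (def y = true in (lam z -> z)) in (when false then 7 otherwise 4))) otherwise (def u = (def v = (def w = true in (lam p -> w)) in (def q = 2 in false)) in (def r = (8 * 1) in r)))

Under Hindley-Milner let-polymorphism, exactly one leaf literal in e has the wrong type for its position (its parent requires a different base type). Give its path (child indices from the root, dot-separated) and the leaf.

Answer: 0.0.1 : false

Trace:
  unify Int ~ Int
  unify Int ~ Int
  unify Int ~ Int
  unify Bool ~ Int
  FAIL: mismatch Bool ~ Int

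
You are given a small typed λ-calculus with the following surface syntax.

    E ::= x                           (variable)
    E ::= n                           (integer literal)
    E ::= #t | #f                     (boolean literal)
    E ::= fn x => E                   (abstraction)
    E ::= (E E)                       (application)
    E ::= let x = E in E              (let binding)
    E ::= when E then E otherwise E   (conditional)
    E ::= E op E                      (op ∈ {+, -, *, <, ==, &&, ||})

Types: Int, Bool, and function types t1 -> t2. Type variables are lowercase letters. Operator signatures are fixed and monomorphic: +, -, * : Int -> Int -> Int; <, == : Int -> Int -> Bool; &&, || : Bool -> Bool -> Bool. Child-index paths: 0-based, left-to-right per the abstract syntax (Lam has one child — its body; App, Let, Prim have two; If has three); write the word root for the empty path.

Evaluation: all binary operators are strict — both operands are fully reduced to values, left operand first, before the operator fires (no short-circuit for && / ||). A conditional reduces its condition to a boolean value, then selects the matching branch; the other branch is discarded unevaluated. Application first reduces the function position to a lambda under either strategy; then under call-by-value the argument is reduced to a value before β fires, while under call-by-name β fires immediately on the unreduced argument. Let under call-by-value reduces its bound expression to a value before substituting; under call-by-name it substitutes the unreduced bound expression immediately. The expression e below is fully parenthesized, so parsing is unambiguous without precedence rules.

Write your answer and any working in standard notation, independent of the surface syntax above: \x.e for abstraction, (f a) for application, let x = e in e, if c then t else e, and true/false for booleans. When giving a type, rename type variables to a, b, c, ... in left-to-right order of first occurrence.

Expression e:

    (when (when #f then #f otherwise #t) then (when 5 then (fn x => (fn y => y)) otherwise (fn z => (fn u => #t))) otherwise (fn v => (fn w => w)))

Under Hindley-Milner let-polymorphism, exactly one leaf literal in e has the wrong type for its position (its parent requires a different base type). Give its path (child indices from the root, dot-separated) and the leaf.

Answer: 1.0 : 5

Derivation:
  unify Bool ~ Bool
  unify Bool ~ Bool
  unify Bool ~ Bool
  unify Int ~ Bool
  FAIL: mismatch Int ~ Bool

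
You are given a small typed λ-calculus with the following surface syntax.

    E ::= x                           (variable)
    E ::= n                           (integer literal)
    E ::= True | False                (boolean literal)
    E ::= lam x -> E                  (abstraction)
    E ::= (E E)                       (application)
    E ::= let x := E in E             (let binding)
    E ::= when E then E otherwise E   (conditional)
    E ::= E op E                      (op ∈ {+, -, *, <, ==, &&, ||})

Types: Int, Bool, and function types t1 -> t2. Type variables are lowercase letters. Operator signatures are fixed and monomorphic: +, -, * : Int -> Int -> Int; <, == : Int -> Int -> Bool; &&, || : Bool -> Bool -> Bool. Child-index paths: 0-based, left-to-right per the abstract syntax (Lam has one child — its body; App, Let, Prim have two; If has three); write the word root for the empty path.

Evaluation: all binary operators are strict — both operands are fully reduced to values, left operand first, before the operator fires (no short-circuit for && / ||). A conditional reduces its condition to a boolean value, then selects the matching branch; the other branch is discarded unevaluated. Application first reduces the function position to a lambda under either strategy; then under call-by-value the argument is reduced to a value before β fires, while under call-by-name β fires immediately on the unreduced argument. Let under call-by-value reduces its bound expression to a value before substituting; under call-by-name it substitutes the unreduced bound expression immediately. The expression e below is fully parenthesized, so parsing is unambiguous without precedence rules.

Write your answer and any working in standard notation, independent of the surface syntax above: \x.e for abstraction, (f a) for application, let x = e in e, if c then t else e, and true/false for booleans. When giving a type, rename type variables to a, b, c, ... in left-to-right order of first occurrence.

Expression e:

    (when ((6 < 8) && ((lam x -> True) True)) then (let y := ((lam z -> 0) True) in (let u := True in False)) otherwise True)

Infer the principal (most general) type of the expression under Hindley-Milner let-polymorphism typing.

Trace:
  unify Int ~ Int
  unify Int ~ Int
  unify Bool ~ Bool
\x._ : a -> Bool
  unify a -> Bool ~ Bool -> b
  unify a ~ Bool
  unify Bool ~ b
_ _ : Bool
  unify Bool ~ Bool
  unify Bool ~ Bool
\z._ : c -> Int
  unify c -> Int ~ Bool -> d
  unify c ~ Bool
  unify Int ~ d
_ _ : Int
let y : Int
let u : Bool
  unify Bool ~ Bool

Answer: Bool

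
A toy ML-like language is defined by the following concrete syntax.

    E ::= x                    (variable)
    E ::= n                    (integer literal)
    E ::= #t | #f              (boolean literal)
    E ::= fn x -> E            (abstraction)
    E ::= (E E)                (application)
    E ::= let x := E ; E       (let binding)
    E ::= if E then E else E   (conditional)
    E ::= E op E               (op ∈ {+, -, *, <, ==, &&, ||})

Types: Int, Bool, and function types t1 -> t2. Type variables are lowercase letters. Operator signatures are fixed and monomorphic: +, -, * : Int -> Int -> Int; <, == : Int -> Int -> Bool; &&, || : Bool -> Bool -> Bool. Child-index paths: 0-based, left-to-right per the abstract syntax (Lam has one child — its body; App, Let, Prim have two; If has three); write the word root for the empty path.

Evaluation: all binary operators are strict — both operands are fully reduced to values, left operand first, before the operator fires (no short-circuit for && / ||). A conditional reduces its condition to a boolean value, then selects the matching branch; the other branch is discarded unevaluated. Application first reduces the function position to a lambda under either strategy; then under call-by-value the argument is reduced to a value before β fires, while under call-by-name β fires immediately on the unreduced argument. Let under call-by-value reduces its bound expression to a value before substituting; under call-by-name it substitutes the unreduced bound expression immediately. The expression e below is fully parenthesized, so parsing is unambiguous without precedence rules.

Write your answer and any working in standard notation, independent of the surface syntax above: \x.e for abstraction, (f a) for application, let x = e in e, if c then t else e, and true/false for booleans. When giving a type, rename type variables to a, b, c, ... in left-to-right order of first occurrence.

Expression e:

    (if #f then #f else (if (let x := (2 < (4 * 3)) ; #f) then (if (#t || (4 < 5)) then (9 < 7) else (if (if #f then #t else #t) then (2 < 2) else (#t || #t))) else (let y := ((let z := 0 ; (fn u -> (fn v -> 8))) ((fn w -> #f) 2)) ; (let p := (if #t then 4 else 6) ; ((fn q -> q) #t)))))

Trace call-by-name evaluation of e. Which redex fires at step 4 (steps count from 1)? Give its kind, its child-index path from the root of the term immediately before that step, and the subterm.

Derivation:
step 0: (if false then false else (if (let x = (2 < (4 * 3)) in false) then (if (true || (4 < 5)) then (9 < 7) else (if (if false then true else true) then (2 < 2) else (true || true))) else (let y = ((let z = 0 in (\u.(\v.8))) ((\w.false) 2)) in (let p = (if true then 4 else 6) in ((\q.q) true)))))
step 1: [if@root] (if (let x = (2 < (4 * 3)) in false) then (if (true || (4 < 5)) then (9 < 7) else (if (if false then true else true) then (2 < 2) else (true || true))) else (let y = ((let z = 0 in (\u.(\v.8))) ((\w.false) 2)) in (let p = (if true then 4 else 6) in ((\q.q) true))))
step 2: [let@0] (if false then (if (true || (4 < 5)) then (9 < 7) else (if (if false then true else true) then (2 < 2) else (true || true))) else (let y = ((let z = 0 in (\u.(\v.8))) ((\w.false) 2)) in (let p = (if true then 4 else 6) in ((\q.q) true))))
step 3: [if@root] (let y = ((let z = 0 in (\u.(\v.8))) ((\w.false) 2)) in (let p = (if true then 4 else 6) in ((\q.q) true)))
step 4: [let@root] (let p = (if true then 4 else 6) in ((\q.q) true))

Answer: let at root : (let y = ((let z = 0 in (\u.(\v.8))) ((\w.false) 2)) in (let p = (if true then 4 else 6) in ((\q.q) true)))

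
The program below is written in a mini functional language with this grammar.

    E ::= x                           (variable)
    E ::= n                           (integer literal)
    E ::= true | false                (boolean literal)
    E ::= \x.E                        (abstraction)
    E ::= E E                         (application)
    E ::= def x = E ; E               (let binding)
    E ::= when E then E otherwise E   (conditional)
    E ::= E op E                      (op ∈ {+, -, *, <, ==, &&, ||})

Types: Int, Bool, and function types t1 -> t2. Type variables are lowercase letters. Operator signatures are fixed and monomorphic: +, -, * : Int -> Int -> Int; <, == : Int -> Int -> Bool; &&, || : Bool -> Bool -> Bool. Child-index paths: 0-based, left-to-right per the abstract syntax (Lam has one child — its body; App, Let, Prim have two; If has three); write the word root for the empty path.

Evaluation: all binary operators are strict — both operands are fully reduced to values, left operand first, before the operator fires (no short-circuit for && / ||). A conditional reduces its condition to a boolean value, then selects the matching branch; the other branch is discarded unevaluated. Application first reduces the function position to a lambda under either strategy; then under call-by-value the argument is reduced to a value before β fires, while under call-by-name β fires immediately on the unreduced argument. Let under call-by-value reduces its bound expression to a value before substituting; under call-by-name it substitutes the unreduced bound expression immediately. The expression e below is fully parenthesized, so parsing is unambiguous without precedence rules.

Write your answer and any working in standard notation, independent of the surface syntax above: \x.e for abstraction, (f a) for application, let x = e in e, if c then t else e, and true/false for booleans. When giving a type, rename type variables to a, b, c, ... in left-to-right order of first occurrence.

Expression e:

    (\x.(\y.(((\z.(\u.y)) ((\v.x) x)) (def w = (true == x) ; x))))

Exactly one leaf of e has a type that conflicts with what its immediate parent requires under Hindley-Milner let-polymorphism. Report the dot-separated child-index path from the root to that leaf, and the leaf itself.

Answer: 0.0.1.0.0 : true

Derivation:
y : b
\u._ : d -> b
\z._ : c -> d -> b
x : a
\v._ : e -> a
x : a
  unify e -> a ~ a -> f
  unify e ~ a
  unify a ~ f
_ _ : f
  unify c -> d -> b ~ f -> g
  unify c ~ f
  unify d -> b ~ g
_ _ : d -> b
  unify Bool ~ Int
  FAIL: mismatch Bool ~ Int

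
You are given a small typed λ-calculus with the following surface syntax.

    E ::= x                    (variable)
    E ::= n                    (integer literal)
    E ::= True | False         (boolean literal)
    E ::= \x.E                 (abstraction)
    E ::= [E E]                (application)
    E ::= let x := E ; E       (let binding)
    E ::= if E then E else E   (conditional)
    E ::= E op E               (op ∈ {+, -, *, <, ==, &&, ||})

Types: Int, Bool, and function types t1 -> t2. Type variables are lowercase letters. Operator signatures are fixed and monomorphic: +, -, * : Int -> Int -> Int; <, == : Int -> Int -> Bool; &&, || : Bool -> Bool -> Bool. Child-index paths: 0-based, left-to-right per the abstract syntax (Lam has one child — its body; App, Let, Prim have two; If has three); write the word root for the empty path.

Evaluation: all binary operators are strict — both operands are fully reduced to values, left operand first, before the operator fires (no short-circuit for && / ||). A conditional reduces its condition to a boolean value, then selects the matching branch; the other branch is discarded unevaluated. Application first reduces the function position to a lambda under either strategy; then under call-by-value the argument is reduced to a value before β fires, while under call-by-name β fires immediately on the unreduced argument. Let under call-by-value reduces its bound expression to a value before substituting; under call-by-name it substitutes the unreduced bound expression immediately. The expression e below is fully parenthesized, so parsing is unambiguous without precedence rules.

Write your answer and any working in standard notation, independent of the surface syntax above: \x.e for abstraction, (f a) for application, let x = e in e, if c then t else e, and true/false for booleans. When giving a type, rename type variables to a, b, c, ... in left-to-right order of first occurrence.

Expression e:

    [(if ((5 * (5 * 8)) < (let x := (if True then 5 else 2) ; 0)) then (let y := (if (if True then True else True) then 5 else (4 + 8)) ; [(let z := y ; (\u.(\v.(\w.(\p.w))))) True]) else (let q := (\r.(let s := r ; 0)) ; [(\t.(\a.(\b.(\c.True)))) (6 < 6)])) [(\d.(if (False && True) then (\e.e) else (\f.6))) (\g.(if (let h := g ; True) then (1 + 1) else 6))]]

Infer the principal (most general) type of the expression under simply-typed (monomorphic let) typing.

Derivation:
  unify Int ~ Int
  unify Int ~ Int
  unify Int ~ Int
  unify Int ~ Int
  unify Int ~ Int
  unify Bool ~ Bool
  unify Int ~ Int
let x : Int
  unify Int ~ Int
  unify Bool ~ Bool
  unify Bool ~ Bool
  unify Bool ~ Bool
  unify Bool ~ Bool
  unify Int ~ Int
  unify Int ~ Int
  unify Int ~ Int
let y : Int
y : Int
let z : Int
w : c
\p._ : d -> c
\w._ : c -> d -> c
\v._ : b -> c -> d -> c
\u._ : a -> b -> c -> d -> c
  unify a -> b -> c -> d -> c ~ Bool -> e
  unify a ~ Bool
  unify b -> c -> d -> c ~ e
_ _ : b -> c -> d -> c
r : f
let s : f
\r._ : f -> Int
let q : f -> Int
\c._ : j -> Bool
\b._ : i -> j -> Bool
\a._ : h -> i -> j -> Bool
\t._ : g -> h -> i -> j -> Bool
  unify Int ~ Int
  unify Int ~ Int
  unify g -> h -> i -> j -> Bool ~ Bool -> k
  unify g ~ Bool
  unify h -> i -> j -> Bool ~ k
_ _ : h -> i -> j -> Bool
  unify b -> c -> d -> c ~ h -> i -> j -> Bool
  unify b ~ h
  unify c -> d -> c ~ i -> j -> Bool
  unify c ~ i
  unify d -> i ~ j -> Bool
  unify d ~ j
  unify i ~ Bool
  unify Bool ~ Bool
  unify Bool ~ Bool
  unify Bool ~ Bool
e : m
\e._ : m -> m
\f._ : n -> Int
  unify m -> m ~ n -> Int
  unify m ~ n
  unify n ~ Int
\d._ : l -> Int -> Int
g : o
let h : o
  unify Bool ~ Bool
  unify Int ~ Int
  unify Int ~ Int
  unify Int ~ Int
\g._ : o -> Int
  unify l -> Int -> Int ~ (o -> Int) -> p
  unify l ~ o -> Int
  unify Int -> Int ~ p
_ _ : Int -> Int
  unify h -> Bool -> j -> Bool ~ (Int -> Int) -> q
  unify h ~ Int -> Int
  unify Bool -> j -> Bool ~ q
_ _ : Bool -> j -> Bool

Answer: Bool -> a -> Bool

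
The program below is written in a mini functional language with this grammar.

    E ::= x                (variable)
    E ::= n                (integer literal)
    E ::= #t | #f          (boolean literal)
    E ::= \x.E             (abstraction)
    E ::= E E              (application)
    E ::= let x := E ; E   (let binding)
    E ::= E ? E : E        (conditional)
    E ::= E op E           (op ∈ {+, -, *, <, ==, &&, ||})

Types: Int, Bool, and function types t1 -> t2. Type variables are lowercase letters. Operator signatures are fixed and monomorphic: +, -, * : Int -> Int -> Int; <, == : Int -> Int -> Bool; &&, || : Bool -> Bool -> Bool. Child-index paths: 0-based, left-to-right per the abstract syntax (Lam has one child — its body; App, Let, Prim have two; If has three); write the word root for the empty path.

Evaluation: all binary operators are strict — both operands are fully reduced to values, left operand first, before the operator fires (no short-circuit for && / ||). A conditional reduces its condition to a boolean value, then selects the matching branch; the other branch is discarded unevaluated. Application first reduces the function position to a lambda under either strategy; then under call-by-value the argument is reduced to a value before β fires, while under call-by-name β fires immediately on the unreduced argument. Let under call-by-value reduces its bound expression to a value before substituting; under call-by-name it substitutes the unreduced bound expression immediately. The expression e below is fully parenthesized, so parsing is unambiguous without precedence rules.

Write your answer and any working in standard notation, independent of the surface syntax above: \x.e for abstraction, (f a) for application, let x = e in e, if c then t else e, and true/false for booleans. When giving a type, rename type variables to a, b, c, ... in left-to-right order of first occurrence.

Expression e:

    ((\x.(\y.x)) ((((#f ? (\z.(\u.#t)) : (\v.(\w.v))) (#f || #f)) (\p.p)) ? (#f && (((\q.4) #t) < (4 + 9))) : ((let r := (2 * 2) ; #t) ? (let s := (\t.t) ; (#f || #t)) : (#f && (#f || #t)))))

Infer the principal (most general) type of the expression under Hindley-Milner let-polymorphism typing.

Answer: a -> Bool

Working:
x : a
\y._ : b -> a
\x._ : a -> b -> a
  unify Bool ~ Bool
\u._ : d -> Bool
\z._ : c -> d -> Bool
v : e
\w._ : f -> e
\v._ : e -> f -> e
  unify c -> d -> Bool ~ e -> f -> e
  unify c ~ e
  unify d -> Bool ~ f -> e
  unify d ~ f
  unify Bool ~ e
  unify Bool ~ Bool
  unify Bool ~ Bool
  unify Bool -> f -> Bool ~ Bool -> g
  unify Bool ~ Bool
  unify f -> Bool ~ g
_ _ : f -> Bool
p : h
\p._ : h -> h
  unify f -> Bool ~ (h -> h) -> i
  unify f ~ h -> h
  unify Bool ~ i
_ _ : Bool
  unify Bool ~ Bool
  unify Bool ~ Bool
\q._ : j -> Int
  unify j -> Int ~ Bool -> k
  unify j ~ Bool
  unify Int ~ k
_ _ : Int
  unify Int ~ Int
  unify Int ~ Int
  unify Int ~ Int
  unify Int ~ Int
  unify Bool ~ Bool
  unify Int ~ Int
  unify Int ~ Int
let r : Int
  unify Bool ~ Bool
t : l
\t._ : l -> l
let s : forall. l -> l
  unify Bool ~ Bool
  unify Bool ~ Bool
  unify Bool ~ Bool
  unify Bool ~ Bool
  unify Bool ~ Bool
  unify Bool ~ Bool
  unify Bool ~ Bool
  unify Bool ~ Bool
  unify a -> b -> a ~ Bool -> m
  unify a ~ Bool
  unify b -> Bool ~ m
_ _ : b -> Bool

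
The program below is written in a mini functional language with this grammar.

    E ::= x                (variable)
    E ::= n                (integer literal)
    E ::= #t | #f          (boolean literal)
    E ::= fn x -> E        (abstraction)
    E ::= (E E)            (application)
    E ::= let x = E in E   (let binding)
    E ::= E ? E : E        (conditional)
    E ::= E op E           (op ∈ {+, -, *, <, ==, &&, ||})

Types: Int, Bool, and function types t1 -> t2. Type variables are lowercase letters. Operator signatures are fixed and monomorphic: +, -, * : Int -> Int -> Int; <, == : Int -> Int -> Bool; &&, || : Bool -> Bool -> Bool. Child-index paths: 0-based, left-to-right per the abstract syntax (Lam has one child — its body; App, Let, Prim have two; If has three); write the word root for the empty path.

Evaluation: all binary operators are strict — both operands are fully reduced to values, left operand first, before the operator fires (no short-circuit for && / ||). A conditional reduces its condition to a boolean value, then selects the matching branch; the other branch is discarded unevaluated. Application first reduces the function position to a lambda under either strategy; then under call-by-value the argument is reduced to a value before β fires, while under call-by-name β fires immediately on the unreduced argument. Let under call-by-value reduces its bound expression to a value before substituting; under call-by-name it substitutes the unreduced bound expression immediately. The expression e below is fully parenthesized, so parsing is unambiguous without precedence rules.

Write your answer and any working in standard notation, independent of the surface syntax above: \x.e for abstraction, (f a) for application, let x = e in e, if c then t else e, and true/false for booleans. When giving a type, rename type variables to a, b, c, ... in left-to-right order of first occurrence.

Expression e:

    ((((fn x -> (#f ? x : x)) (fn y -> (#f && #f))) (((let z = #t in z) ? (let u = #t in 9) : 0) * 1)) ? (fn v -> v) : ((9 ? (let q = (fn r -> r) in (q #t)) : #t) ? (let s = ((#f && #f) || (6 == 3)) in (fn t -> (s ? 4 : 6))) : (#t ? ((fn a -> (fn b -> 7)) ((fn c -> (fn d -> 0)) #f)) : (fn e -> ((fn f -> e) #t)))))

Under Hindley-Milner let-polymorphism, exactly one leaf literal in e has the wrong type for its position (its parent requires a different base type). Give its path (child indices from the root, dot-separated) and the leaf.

Answer: 2.0.0 : 9

Trace:
  unify Bool ~ Bool
x : a
x : a
  unify a ~ a
\x._ : a -> a
  unify Bool ~ Bool
  unify Bool ~ Bool
\y._ : b -> Bool
  unify a -> a ~ (b -> Bool) -> c
  unify a ~ b -> Bool
  unify b -> Bool ~ c
_ _ : b -> Bool
let z : Bool
z : Bool
  unify Bool ~ Bool
let u : Bool
  unify Int ~ Int
  unify Int ~ Int
  unify Int ~ Int
  unify b -> Bool ~ Int -> d
  unify b ~ Int
  unify Bool ~ d
_ _ : Bool
  unify Bool ~ Bool
v : e
\v._ : e -> e
  unify Int ~ Bool
  FAIL: mismatch Int ~ Bool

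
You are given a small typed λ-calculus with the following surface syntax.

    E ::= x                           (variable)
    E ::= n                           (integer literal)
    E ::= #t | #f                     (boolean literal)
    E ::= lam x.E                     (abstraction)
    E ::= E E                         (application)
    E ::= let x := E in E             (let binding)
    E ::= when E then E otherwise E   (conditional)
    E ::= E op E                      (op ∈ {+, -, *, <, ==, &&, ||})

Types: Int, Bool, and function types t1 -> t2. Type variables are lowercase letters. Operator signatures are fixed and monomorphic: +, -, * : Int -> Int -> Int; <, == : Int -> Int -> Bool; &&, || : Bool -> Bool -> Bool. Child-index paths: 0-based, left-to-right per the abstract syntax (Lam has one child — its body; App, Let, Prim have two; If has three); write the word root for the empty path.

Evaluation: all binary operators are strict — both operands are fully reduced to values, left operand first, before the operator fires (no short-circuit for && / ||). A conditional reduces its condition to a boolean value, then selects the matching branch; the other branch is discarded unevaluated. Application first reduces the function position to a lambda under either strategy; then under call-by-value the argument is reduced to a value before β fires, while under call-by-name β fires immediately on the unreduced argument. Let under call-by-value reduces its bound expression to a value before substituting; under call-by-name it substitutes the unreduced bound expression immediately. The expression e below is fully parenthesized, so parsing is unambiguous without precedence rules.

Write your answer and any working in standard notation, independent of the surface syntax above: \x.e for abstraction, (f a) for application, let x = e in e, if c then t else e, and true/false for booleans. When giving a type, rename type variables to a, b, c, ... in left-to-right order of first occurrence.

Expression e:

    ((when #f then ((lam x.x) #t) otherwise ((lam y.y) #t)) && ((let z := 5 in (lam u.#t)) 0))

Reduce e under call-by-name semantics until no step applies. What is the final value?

Answer: true

Working:
step 0: ((if false then ((\x.x) true) else ((\y.y) true)) && ((let z = 5 in (\u.true)) 0))
step 1: [if@0] (((\y.y) true) && ((let z = 5 in (\u.true)) 0))
step 2: [beta@0] (true && ((let z = 5 in (\u.true)) 0))
step 3: [let@1.0] (true && ((\u.true) 0))
step 4: [beta@1] (true && true)
step 5: [delta@root] true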